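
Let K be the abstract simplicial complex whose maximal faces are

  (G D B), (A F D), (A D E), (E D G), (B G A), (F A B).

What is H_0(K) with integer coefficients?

Order the vertices as A < B < D < E < F < G. Listing each simplex with vertices in this order, K has dimension 2 with simplices:

  0-simplices (6): A, B, D, E, F, G
  1-simplices (12): AB, AD, AE, AF, AG, BD, BF, BG, DE, DF, DG, EG
  2-simplices (6): ABF, ABG, ADE, ADF, BDG, DEG

giving chain groups C_0 ≅ Z^6, C_1 ≅ Z^12, C_2 ≅ Z^6.

Boundary ∂_1: C_1 → C_0 sends each edge [p,q] (with p < q) to q − p. For instance
  ∂BD = D − B.
The 6×12 boundary matrix has rank 5 and Smith normal form diag(1,1,1,1,1).

The boundary map ∂_2: C_2 → C_1 acts by ∂[p,q,r] = [q,r] − [p,r] + [p,q]. For instance
  ∂ABG = BG − AG + AB,
  ∂ADE = DE − AE + AD.
As a 12×6 matrix over Z this has rank 6, with invariant factors (1,1,1,1,1,1).

Now H_k = ker ∂_k / im ∂_{k+1}, so:

  H_0: rank C_0 − rank ∂_1 = 6 − 5 = 1, and the invariant factors of ∂_1 are all 1, so H_0 ≅ Z.

(K is a triangulation of the cylinder S^1 x I.)

H_0 = Z.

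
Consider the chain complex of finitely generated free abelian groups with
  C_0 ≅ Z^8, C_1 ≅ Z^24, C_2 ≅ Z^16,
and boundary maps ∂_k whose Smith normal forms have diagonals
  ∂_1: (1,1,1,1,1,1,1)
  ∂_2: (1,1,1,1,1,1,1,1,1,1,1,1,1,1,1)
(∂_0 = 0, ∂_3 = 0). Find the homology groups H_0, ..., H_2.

H_0 ≅ Z,  H_1 ≅ Z^2,  H_2 ≅ Z.

H_0: b_0 = 8 − 0 − 7 = 1; torsion from ∂_1 factors > 1: none. So H_0 ≅ Z.
H_1: b_1 = 24 − 7 − 15 = 2; torsion from ∂_2 factors > 1: none. So H_1 ≅ Z^2.
H_2: b_2 = 16 − 15 − 0 = 1; torsion from ∂_3 factors > 1: none. So H_2 ≅ Z.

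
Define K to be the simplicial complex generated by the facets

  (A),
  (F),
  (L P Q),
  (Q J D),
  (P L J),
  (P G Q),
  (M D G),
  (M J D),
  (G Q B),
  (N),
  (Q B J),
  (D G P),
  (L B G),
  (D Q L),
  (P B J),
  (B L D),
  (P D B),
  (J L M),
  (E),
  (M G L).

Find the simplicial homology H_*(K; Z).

We work with the vertex ordering A < B < D < E < F < G < J < L < M < N < P < Q. The simplices of K, each written with vertices in increasing order, are:

  0-simplices (12): A, B, D, E, F, G, J, L, M, N, P, Q
  1-simplices (24): BD, BG, BJ, BL, BP, BQ, DG, DJ, DL, DM, DP, DQ, GL, GM, GP, GQ, JL, JM, JP, JQ, LM, LP, LQ, PQ
  2-simplices (16): BDL, BDP, BGL, BGQ, BJP, BJQ, DGM, DGP, DJM, DJQ, DLQ, GLM, GPQ, JLM, JLP, LPQ

so the chain groups are C_0 ≅ Z^12, C_1 ≅ Z^24, C_2 ≅ Z^16.

The boundary map ∂_1: C_1 → C_0 maps an edge to its endpoints' difference, ∂[p,q] = q − p. For instance
  ∂GL = L − G.
As a 12×24 matrix over Z this has rank 7, with invariant factors (1,1,1,1,1,1,1).

Boundary ∂_2: C_2 → C_1 maps a triangle to the signed sum of its edges. For instance
  ∂JLM = LM − JM + JL,
  ∂GPQ = PQ − GQ + GP.
As a 24×16 matrix over Z this has rank 15, with invariant factors (1,1,1,1,1,1,1,1,1,1,1,1,1,1,1).

Now H_k = ker ∂_k / im ∂_{k+1}, so:

  H_0: rank C_0 − rank ∂_1 = 12 − 7 = 5, and the invariant factors of ∂_1 are all 1, so H_0 = Z^5.
  H_1: rank ker ∂_1 − rank ∂_2 = (24 − 7) − 15 = 2, and the invariant factors of ∂_2 are all 1, so H_1 = Z^2.
  H_2: rank ker ∂_2 − rank ∂_3 = (16 − 15) − 0 = 1, and there is no ∂_3, so H_2 = Z.

(K is a triangulation of the disjoint union of the torus T^2 and a set of 4 points.)

H_0 ≅ Z^5,  H_1 ≅ Z^2,  H_2 ≅ Z.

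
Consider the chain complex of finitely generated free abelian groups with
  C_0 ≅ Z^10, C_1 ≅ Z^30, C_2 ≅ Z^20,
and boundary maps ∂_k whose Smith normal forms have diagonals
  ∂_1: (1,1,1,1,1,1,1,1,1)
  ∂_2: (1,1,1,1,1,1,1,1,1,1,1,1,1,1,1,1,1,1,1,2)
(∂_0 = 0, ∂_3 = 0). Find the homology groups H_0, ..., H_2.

H_0 ≅ Z,  H_1 ≅ Z ⊕ Z/2Z,  H_2 = 0.

H_0: b_0 = 10 − 0 − 9 = 1; torsion from ∂_1 factors > 1: none. So H_0 ≅ Z.
H_1: b_1 = 30 − 9 − 20 = 1; torsion from ∂_2 factors > 1: [2]. So H_1 ≅ Z ⊕ Z/2Z.
H_2: b_2 = 20 − 20 − 0 = 0; torsion from ∂_3 factors > 1: none. So H_2 ≅ 0.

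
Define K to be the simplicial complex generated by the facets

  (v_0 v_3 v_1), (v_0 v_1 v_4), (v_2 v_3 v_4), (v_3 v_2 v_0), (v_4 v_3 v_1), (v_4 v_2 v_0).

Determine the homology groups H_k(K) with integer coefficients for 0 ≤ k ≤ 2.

We work with the vertex ordering v_0 < v_1 < v_2 < v_3 < v_4. The simplices of K, each written with vertices in increasing order, are:

  0-simplices (5): [v_0], [v_1], [v_2], [v_3], [v_4]
  1-simplices (9): [v_0,v_1], [v_0,v_2], [v_0,v_3], [v_0,v_4], [v_1,v_3], [v_1,v_4], [v_2,v_3], [v_2,v_4], [v_3,v_4]
  2-simplices (6): [v_0,v_1,v_3], [v_0,v_1,v_4], [v_0,v_2,v_3], [v_0,v_2,v_4], [v_1,v_3,v_4], [v_2,v_3,v_4]

Hence C_0 ≅ Z^5, C_1 ≅ Z^9, C_2 ≅ Z^6.

Boundary ∂_1: C_1 → C_0 maps an edge to its endpoints' difference, ∂[p,q] = q − p. For instance
  ∂[v_0,v_4] = [v_4] − [v_0].
The 5×9 boundary matrix has rank 4 and Smith normal form diag(1,1,1,1).

The boundary map ∂_2: C_2 → C_1 sends each 2-simplex [p,q,r] to [q,r] − [p,r] + [p,q]. For instance
  ∂[v_0,v_2,v_4] = [v_2,v_4] − [v_0,v_4] + [v_0,v_2],
  ∂[v_0,v_1,v_3] = [v_1,v_3] − [v_0,v_3] + [v_0,v_1].
As a 9×6 matrix over Z this has rank 5, with invariant factors (1,1,1,1,1).

Reading off H_k = ker ∂_k / im ∂_{k+1}:

  H_0: rank C_0 − rank ∂_1 = 5 − 4 = 1, and the invariant factors of ∂_1 are all 1, so H_0 = Z.
  H_1: rank ker ∂_1 − rank ∂_2 = (9 − 4) − 5 = 0, and the invariant factors of ∂_2 are all 1, so H_1 = 0.
  H_2: rank ker ∂_2 − rank ∂_3 = (6 − 5) − 0 = 1, and there is no ∂_3, so H_2 = Z.

As a check, the Euler characteristic is 5 − 9 + 6 = 2, which agrees with 1 − 0 + 1 = 2.

H_0 ≅ Z,  H_1 = 0,  H_2 ≅ Z.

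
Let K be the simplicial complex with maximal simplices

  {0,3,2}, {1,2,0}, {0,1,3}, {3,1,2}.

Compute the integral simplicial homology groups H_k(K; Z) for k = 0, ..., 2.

H_0 ≅ Z,  H_1 = 0,  H_2 ≅ Z.

Order the vertices as 0 < 1 < 2 < 3. Listing each simplex with vertices in this order, K has dimension 2 with simplices:

  0-simplices (4): [0], [1], [2], [3]
  1-simplices (6): [0,1], [0,2], [0,3], [1,2], [1,3], [2,3]
  2-simplices (4): [0,1,2], [0,1,3], [0,2,3], [1,2,3]

Hence C_0 ≅ Z^4, C_1 ≅ Z^6, C_2 ≅ Z^4.

∂_1: C_1 → C_0 sends each edge [p,q] (with p < q) to q − p.
The 4×6 boundary matrix has rank 3 and Smith normal form diag(1,1,1).

The boundary map ∂_2: C_2 → C_1 acts by ∂[p,q,r] = [q,r] − [p,r] + [p,q]. For instance
  ∂[0,1,3] = [1,3] − [0,3] + [0,1],
  ∂[1,2,3] = [2,3] − [1,3] + [1,2].
The resulting 6×4 matrix has rank 3, and its Smith normal form has invariant factors (1,1,1).

Reading off H_k = ker ∂_k / im ∂_{k+1}:

  H_0: rank C_0 − rank ∂_1 = 4 − 3 = 1, and the invariant factors of ∂_1 are all 1, so H_0 = Z.
  H_1: rank ker ∂_1 − rank ∂_2 = (6 − 3) − 3 = 0, and the invariant factors of ∂_2 are all 1, so H_1 = 0.
  H_2: rank ker ∂_2 − rank ∂_3 = (4 − 3) − 0 = 1, and there is no ∂_3, so H_2 = Z.

As a check, the Euler characteristic is 4 − 6 + 4 = 2, which agrees with 1 − 0 + 1 = 2.
(K is a triangulation of the 2-sphere S^2.)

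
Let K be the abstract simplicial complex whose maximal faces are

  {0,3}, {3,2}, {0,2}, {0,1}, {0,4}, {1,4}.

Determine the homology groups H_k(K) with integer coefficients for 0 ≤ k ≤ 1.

Order the vertices as 0 < 1 < 2 < 3 < 4. Listing each simplex with vertices in this order, K has dimension 1 with simplices:

  0-simplices (5): [0], [1], [2], [3], [4]
  1-simplices (6): [0,1], [0,2], [0,3], [0,4], [1,4], [2,3]

so the chain groups are C_0 ≅ Z^5, C_1 ≅ Z^6.

∂_1: C_1 → C_0 maps an edge to its endpoints' difference, ∂[p,q] = q − p. For instance
  ∂[0,2] = [2] − [0].
The resulting 5×6 matrix has rank 4, and its Smith normal form has invariant factors (1,1,1,1).

From H_k ≅ ker(∂_k) / im(∂_{k+1}) we obtain:

  H_0: rank C_0 − rank ∂_1 = 5 − 4 = 1, and the invariant factors of ∂_1 are all 1, so H_0 = Z.
  H_1: rank ker ∂_1 − rank ∂_2 = (6 − 4) − 0 = 2, and there is no ∂_2, so H_1 = Z^2.

As a check, the Euler characteristic is 5 − 6 = -1, which agrees with 1 − 2 = -1.
(K is a triangulation of a wedge of 2 circles.)

H_0 = Z,  H_1 = Z^2.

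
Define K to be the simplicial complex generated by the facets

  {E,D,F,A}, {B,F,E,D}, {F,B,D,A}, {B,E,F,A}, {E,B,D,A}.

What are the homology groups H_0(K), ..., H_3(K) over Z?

Fix the vertex order A < B < D < E < F and write every simplex with vertices in increasing order. Then dim K = 3 and the simplices of K are:

  0-simplices (5): A, B, D, E, F
  1-simplices (10): AB, AD, AE, AF, BD, BE, BF, DE, DF, EF
  2-simplices (10): ABD, ABE, ABF, ADE, ADF, AEF, BDE, BDF, BEF, DEF
  3-simplices (5): ABDE, ABDF, ABEF, ADEF, BDEF

so the chain groups are C_0 ≅ Z^5, C_1 ≅ Z^10, C_2 ≅ Z^10, C_3 ≅ Z^5.

Boundary ∂_1: C_1 → C_0 maps an edge to its endpoints' difference, ∂[p,q] = q − p.
As a 5×10 matrix over Z this has rank 4, with invariant factors (1,1,1,1).

Boundary ∂_2: C_2 → C_1 acts by ∂[p,q,r] = [q,r] − [p,r] + [p,q]. For instance
  ∂ADE = DE − AE + AD,
  ∂ABE = BE − AE + AB.
The resulting 10×10 matrix has rank 6, and its Smith normal form has invariant factors (1,1,1,1,1,1).

The boundary map ∂_3: C_3 → C_2 sends each 3-simplex σ to the alternating sum Σ_i (−1)^i (σ with its i-th vertex removed). For instance
  ∂ABEF = BEF − AEF + ABF − ABE,
  ∂BDEF = DEF − BEF + BDF − BDE.
This gives a 10×5 integer matrix of rank 4; reducing to Smith normal form yields diagonal entries (1,1,1,1).

Reading off H_k = ker ∂_k / im ∂_{k+1}:

  H_0: rank C_0 − rank ∂_1 = 5 − 4 = 1, and the invariant factors of ∂_1 are all 1, so H_0 = Z.
  H_1: rank ker ∂_1 − rank ∂_2 = (10 − 4) − 6 = 0, and the invariant factors of ∂_2 are all 1, so H_1 = 0.
  H_2: rank ker ∂_2 − rank ∂_3 = (10 − 6) − 4 = 0, and the invariant factors of ∂_3 are all 1, so H_2 = 0.
  H_3: rank ker ∂_3 − rank ∂_4 = (5 − 4) − 0 = 1, and there is no ∂_4, so H_3 = Z.

As a check, the Euler characteristic is 5 − 10 + 10 − 5 = 0, which agrees with 1 − 0 + 0 − 1 = 0.

H_0 ≅ Z,  H_1 = 0,  H_2 = 0,  H_3 ≅ Z.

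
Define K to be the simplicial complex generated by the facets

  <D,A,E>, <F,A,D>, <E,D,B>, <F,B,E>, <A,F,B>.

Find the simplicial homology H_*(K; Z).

H_0 = Z,  H_1 = Z,  H_2 = 0.

Fix the vertex order A < B < D < E < F and write every simplex with vertices in increasing order. Then dim K = 2 and the simplices of K are:

  0-simplices (5): A, B, D, E, F
  1-simplices (10): AB, AD, AE, AF, BD, BE, BF, DE, DF, EF
  2-simplices (5): ABF, ADE, ADF, BDE, BEF

giving chain groups C_0 ≅ Z^5, C_1 ≅ Z^10, C_2 ≅ Z^5.

The boundary map ∂_1: C_1 → C_0 sends each edge [p,q] (with p < q) to q − p. For instance
  ∂BD = D − B.
The resulting 5×10 matrix has rank 4, and its Smith normal form has invariant factors (1,1,1,1).

∂_2: C_2 → C_1 maps a triangle to the signed sum of its edges. For instance
  ∂ADF = DF − AF + AD,
  ∂ADE = DE − AE + AD.
This gives a 10×5 integer matrix of rank 5; reducing to Smith normal form yields diagonal entries (1,1,1,1,1).

Reading off H_k = ker ∂_k / im ∂_{k+1}:

  H_0: rank C_0 − rank ∂_1 = 5 − 4 = 1, and the invariant factors of ∂_1 are all 1, so H_0 ≅ Z.
  H_1: rank ker ∂_1 − rank ∂_2 = (10 − 4) − 5 = 1, and the invariant factors of ∂_2 are all 1, so H_1 ≅ Z.
  H_2: rank ker ∂_2 − rank ∂_3 = (5 − 5) − 0 = 0, and there is no ∂_3, so H_2 ≅ 0.

As a check, the Euler characteristic is 5 − 10 + 5 = 0, which agrees with 1 − 1 + 0 = 0.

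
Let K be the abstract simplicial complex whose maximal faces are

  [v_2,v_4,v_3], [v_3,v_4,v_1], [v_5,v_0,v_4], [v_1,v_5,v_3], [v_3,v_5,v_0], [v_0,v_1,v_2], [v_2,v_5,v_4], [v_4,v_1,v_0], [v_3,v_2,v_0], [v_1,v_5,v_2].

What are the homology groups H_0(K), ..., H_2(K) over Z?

Take the total order v_0 < v_1 < v_2 < v_3 < v_4 < v_5 on the vertex set. Then K (dimension 2) consists of the simplices:

  0-simplices (6): [v_0], [v_1], [v_2], [v_3], [v_4], [v_5]
  1-simplices (15): (15 of them)
  2-simplices (10): [v_0,v_1,v_2], [v_0,v_1,v_4], [v_0,v_2,v_3], [v_0,v_3,v_5], [v_0,v_4,v_5], [v_1,v_2,v_5], [v_1,v_3,v_4], [v_1,v_3,v_5], [v_2,v_3,v_4], [v_2,v_4,v_5]

giving chain groups C_0 ≅ Z^6, C_1 ≅ Z^15, C_2 ≅ Z^10.

∂_1: C_1 → C_0 is given by ∂[p,q] = [q] − [p].
The 6×15 boundary matrix has rank 5 and Smith normal form diag(1,1,1,1,1).

Boundary ∂_2: C_2 → C_1 sends each 2-simplex [p,q,r] to [q,r] − [p,r] + [p,q]. For instance
  ∂[v_1,v_3,v_4] = [v_3,v_4] − [v_1,v_4] + [v_1,v_3],
  ∂[v_0,v_3,v_5] = [v_3,v_5] − [v_0,v_5] + [v_0,v_3].
The resulting 15×10 matrix has rank 10, and its Smith normal form has invariant factors (1,1,1,1,1,1,1,1,1,2).

Reading off H_k = ker ∂_k / im ∂_{k+1}:

  H_0: rank C_0 − rank ∂_1 = 6 − 5 = 1, and the invariant factors of ∂_1 are all 1, so H_0 ≅ Z.
  H_1: rank ker ∂_1 − rank ∂_2 = (15 − 5) − 10 = 0, and ∂_2 has invariant factor 2 > 1, so H_1 ≅ Z/2Z.
  H_2: rank ker ∂_2 − rank ∂_3 = (10 − 10) − 0 = 0, and there is no ∂_3, so H_2 ≅ 0.

H_0 = Z,  H_1 = Z/2Z,  H_2 = 0.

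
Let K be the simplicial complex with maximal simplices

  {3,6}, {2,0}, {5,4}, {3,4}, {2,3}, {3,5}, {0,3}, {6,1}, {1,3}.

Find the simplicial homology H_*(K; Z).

H_0 ≅ Z,  H_1 ≅ Z^3.

Order the vertices as 0 < 1 < 2 < 3 < 4 < 5 < 6. Listing each simplex with vertices in this order, K has dimension 1 with simplices:

  0-simplices (7): [0], [1], [2], [3], [4], [5], [6]
  1-simplices (9): [0,2], [0,3], [1,3], [1,6], [2,3], [3,4], [3,5], [3,6], [4,5]

Hence C_0 ≅ Z^7, C_1 ≅ Z^9.

Boundary ∂_1: C_1 → C_0 is given by ∂[p,q] = [q] − [p].
As a 7×9 matrix over Z this has rank 6, with invariant factors (1,1,1,1,1,1).

From H_k ≅ ker(∂_k) / im(∂_{k+1}) we obtain:

  H_0: rank C_0 − rank ∂_1 = 7 − 6 = 1, and the invariant factors of ∂_1 are all 1, so H_0 ≅ Z.
  H_1: rank ker ∂_1 − rank ∂_2 = (9 − 6) − 0 = 3, and there is no ∂_2, so H_1 ≅ Z^3.

(K is a triangulation of a wedge of 3 circles.)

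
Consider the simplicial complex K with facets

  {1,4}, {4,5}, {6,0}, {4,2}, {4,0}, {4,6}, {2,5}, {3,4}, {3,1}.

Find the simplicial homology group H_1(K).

Order the vertices as 0 < 1 < 2 < 3 < 4 < 5 < 6. Listing each simplex with vertices in this order, K has dimension 1 with simplices:

  0-simplices (7): [0], [1], [2], [3], [4], [5], [6]
  1-simplices (9): [0,4], [0,6], [1,3], [1,4], [2,4], [2,5], [3,4], [4,5], [4,6]

giving chain groups C_0 ≅ Z^7, C_1 ≅ Z^9.

Boundary ∂_1: C_1 → C_0 maps an edge to its endpoints' difference, ∂[p,q] = q − p. For instance
  ∂[4,6] = [6] − [4].
The 7×9 boundary matrix has rank 6 and Smith normal form diag(1,1,1,1,1,1).

Computing H_k = (kernel of ∂_k) / (image of ∂_{k+1}):

  H_1: rank ker ∂_1 − rank ∂_2 = (9 − 6) − 0 = 3, and there is no ∂_2, so H_1 = Z^3.

H_1 ≅ Z^3.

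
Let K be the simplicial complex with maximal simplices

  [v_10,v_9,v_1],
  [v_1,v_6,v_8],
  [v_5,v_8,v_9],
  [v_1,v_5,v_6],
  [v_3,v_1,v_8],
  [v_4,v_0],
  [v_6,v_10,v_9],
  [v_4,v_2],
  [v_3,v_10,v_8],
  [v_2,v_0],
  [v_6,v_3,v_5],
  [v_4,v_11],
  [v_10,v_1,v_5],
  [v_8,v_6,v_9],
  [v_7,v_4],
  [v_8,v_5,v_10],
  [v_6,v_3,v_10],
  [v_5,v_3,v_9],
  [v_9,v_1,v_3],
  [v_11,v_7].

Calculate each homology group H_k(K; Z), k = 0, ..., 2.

H_0 ≅ Z^2,  H_1 ≅ Z^4,  H_2 ≅ Z.

K has 12 vertices, 27 edges, 14 triangles.
rank ∂_0 = 0, rank ∂_1 = 10 ⇒ b_0 = 12 − 0 − 10 = 2; all invariant factors of ∂_1 are 1 so no torsion. So H_0 = Z^2.
rank ∂_1 = 10, rank ∂_2 = 13 ⇒ b_1 = 27 − 10 − 13 = 4; all invariant factors of ∂_2 are 1 so no torsion. So H_1 = Z^4.
rank ∂_2 = 13, rank ∂_3 = 0 ⇒ b_2 = 14 − 13 − 0 = 1. So H_2 = Z.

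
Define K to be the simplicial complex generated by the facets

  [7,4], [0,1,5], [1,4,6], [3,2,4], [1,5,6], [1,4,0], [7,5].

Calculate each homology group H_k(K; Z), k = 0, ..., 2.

H_0 ≅ Z,  H_1 ≅ Z,  H_2 = 0.

Order the vertices as 0 < 1 < 2 < 3 < 4 < 5 < 6 < 7. Listing each simplex with vertices in this order, K has dimension 2 with simplices:

  0-simplices (8): [0], [1], [2], [3], [4], [5], [6], [7]
  1-simplices (13): [0,1], [0,4], [0,5], [1,4], [1,5], [1,6], [2,3], [2,4], [3,4], [4,6], [4,7], [5,6], [5,7]
  2-simplices (5): [0,1,4], [0,1,5], [1,4,6], [1,5,6], [2,3,4]

so the chain groups are C_0 ≅ Z^8, C_1 ≅ Z^13, C_2 ≅ Z^5.

The boundary map ∂_1: C_1 → C_0 sends each edge [p,q] (with p < q) to q − p. For instance
  ∂[4,7] = [7] − [4].
This gives a 8×13 integer matrix of rank 7; reducing to Smith normal form yields diagonal entries (1,1,1,1,1,1,1).

Boundary ∂_2: C_2 → C_1 sends each 2-simplex [p,q,r] to [q,r] − [p,r] + [p,q]. For instance
  ∂[1,5,6] = [5,6] − [1,6] + [1,5],
  ∂[1,4,6] = [4,6] − [1,6] + [1,4].
The 13×5 boundary matrix has rank 5 and Smith normal form diag(1,1,1,1,1).

Reading off H_k = ker ∂_k / im ∂_{k+1}:

  H_0: rank C_0 − rank ∂_1 = 8 − 7 = 1, and the invariant factors of ∂_1 are all 1, so H_0 = Z.
  H_1: rank ker ∂_1 − rank ∂_2 = (13 − 7) − 5 = 1, and the invariant factors of ∂_2 are all 1, so H_1 = Z.
  H_2: rank ker ∂_2 − rank ∂_3 = (5 − 5) − 0 = 0, and there is no ∂_3, so H_2 = 0.

As a check, the Euler characteristic is 8 − 13 + 5 = 0, which agrees with 1 − 1 + 0 = 0.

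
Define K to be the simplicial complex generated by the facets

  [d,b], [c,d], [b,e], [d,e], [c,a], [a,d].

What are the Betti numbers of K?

Fix the vertex order a < b < c < d < e and write every simplex with vertices in increasing order. Then dim K = 1 and the simplices of K are:

  0-simplices (5): a, b, c, d, e
  1-simplices (6): ac, ad, bd, be, cd, de

so the chain groups are C_0 ≅ Z^5, C_1 ≅ Z^6.

The boundary map ∂_1: C_1 → C_0 is given by ∂[p,q] = [q] − [p]. For instance
  ∂ac = c − a.
The resulting 5×6 matrix has rank 4, and its Smith normal form has invariant factors (1,1,1,1).

Computing H_k = (kernel of ∂_k) / (image of ∂_{k+1}):

  H_0: rank C_0 − rank ∂_1 = 5 − 4 = 1, and the invariant factors of ∂_1 are all 1, so H_0 = Z.
  H_1: rank ker ∂_1 − rank ∂_2 = (6 − 4) − 0 = 2, and there is no ∂_2, so H_1 = Z^2.

As a check, the Euler characteristic is 5 − 6 = -1, which agrees with 1 − 2 = -1.
(K is a triangulation of a wedge of 2 circles.)

Hence the Betti numbers are b_0 = 1, b_1 = 2.

b_0 = 1, b_1 = 2.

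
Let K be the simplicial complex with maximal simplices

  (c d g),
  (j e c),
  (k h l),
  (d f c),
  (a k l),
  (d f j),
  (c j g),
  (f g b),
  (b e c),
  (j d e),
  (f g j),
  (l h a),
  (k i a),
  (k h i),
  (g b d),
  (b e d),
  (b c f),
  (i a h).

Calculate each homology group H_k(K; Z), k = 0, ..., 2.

Take the total order a < b < c < d < e < f < g < h < i < j < k < l on the vertex set. Then K (dimension 2) consists of the simplices:

  0-simplices (12): a, b, c, d, e, f, g, h, i, j, k, l
  1-simplices (27): ah, ai, ak, al, bc, bd, be, bf, bg, cd, ce, cf, cg, cj, de, df, dg, dj, ej, fg, fj, gj, hi, hk, hl, ik, kl
  2-simplices (18): ahi, ahl, aik, akl, bce, bcf, bde, bdg, bfg, cdf, cdg, cej, cgj, dej, dfj, fgj, hik, hkl

giving chain groups C_0 ≅ Z^12, C_1 ≅ Z^27, C_2 ≅ Z^18.

The boundary map ∂_1: C_1 → C_0 maps an edge to its endpoints' difference, ∂[p,q] = q − p. For instance
  ∂al = l − a.
As a 12×27 matrix over Z this has rank 10, with invariant factors (1,1,1,1,1,1,1,1,1,1).

∂_2: C_2 → C_1 sends each 2-simplex [p,q,r] to [q,r] − [p,r] + [p,q]. For instance
  ∂cdg = dg − cg + cd,
  ∂hik = ik − hk + hi.
The resulting 27×18 matrix has rank 17, and its Smith normal form has invariant factors (1,1,1,1,1,1,1,1,1,1,1,1,1,1,1,1,2).

From H_k ≅ ker(∂_k) / im(∂_{k+1}) we obtain:

  H_0: rank C_0 − rank ∂_1 = 12 − 10 = 2, and the invariant factors of ∂_1 are all 1, so H_0 = Z^2.
  H_1: rank ker ∂_1 − rank ∂_2 = (27 − 10) − 17 = 0, and ∂_2 has invariant factor 2 > 1, so H_1 = Z/2Z.
  H_2: rank ker ∂_2 − rank ∂_3 = (18 − 17) − 0 = 1, and there is no ∂_3, so H_2 = Z.

H_0 ≅ Z^2,  H_1 ≅ Z/2Z,  H_2 ≅ Z.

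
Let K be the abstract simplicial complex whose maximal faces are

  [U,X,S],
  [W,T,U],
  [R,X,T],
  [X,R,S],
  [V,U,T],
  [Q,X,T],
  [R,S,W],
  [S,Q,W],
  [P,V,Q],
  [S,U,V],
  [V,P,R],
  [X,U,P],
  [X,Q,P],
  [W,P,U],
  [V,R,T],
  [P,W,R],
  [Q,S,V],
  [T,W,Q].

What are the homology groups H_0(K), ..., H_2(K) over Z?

Take the total order P < Q < R < S < T < U < V < W < X on the vertex set. Then K (dimension 2) consists of the simplices:

  0-simplices (9): P, Q, R, S, T, U, V, W, X
  1-simplices (27): PQ, PR, PU, PV, PW, PX, QS, QT, QV, QW, QX, RS, RT, RV, RW, RX, SU, SV, SW, SX, TU, TV, TW, TX, UV, UW, UX
  2-simplices (18): PQV, PQX, PRV, PRW, PUW, PUX, QSV, QSW, QTW, QTX, RSW, RSX, RTV, RTX, SUV, SUX, TUV, TUW

Hence C_0 ≅ Z^9, C_1 ≅ Z^27, C_2 ≅ Z^18.

Boundary ∂_1: C_1 → C_0 maps an edge to its endpoints' difference, ∂[p,q] = q − p.
As a 9×27 matrix over Z this has rank 8, with invariant factors (1,1,1,1,1,1,1,1).

The boundary map ∂_2: C_2 → C_1 sends each 2-simplex [p,q,r] to [q,r] − [p,r] + [p,q]. For instance
  ∂PUX = UX − PX + PU,
  ∂SUX = UX − SX + SU.
As a 27×18 matrix over Z this has rank 17, with invariant factors (1,1,1,1,1,1,1,1,1,1,1,1,1,1,1,1,1).

From H_k ≅ ker(∂_k) / im(∂_{k+1}) we obtain:

  H_0: rank C_0 − rank ∂_1 = 9 − 8 = 1, and the invariant factors of ∂_1 are all 1, so H_0 = Z.
  H_1: rank ker ∂_1 − rank ∂_2 = (27 − 8) − 17 = 2, and the invariant factors of ∂_2 are all 1, so H_1 = Z^2.
  H_2: rank ker ∂_2 − rank ∂_3 = (18 − 17) − 0 = 1, and there is no ∂_3, so H_2 = Z.

H_0 = Z,  H_1 = Z^2,  H_2 = Z.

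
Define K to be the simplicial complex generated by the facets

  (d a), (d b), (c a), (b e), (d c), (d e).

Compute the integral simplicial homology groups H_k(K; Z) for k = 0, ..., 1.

Take the total order a < b < c < d < e on the vertex set. Then K (dimension 1) consists of the simplices:

  0-simplices (5): a, b, c, d, e
  1-simplices (6): ac, ad, bd, be, cd, de

so the chain groups are C_0 ≅ Z^5, C_1 ≅ Z^6.

Boundary ∂_1: C_1 → C_0 sends each edge [p,q] (with p < q) to q − p. For instance
  ∂be = e − b.
As a 5×6 matrix over Z this has rank 4, with invariant factors (1,1,1,1).

From H_k ≅ ker(∂_k) / im(∂_{k+1}) we obtain:

  H_0: rank C_0 − rank ∂_1 = 5 − 4 = 1, and the invariant factors of ∂_1 are all 1, so H_0 = Z.
  H_1: rank ker ∂_1 − rank ∂_2 = (6 − 4) − 0 = 2, and there is no ∂_2, so H_1 = Z^2.

As a check, the Euler characteristic is 5 − 6 = -1, which agrees with 1 − 2 = -1.

H_0 ≅ Z,  H_1 ≅ Z^2.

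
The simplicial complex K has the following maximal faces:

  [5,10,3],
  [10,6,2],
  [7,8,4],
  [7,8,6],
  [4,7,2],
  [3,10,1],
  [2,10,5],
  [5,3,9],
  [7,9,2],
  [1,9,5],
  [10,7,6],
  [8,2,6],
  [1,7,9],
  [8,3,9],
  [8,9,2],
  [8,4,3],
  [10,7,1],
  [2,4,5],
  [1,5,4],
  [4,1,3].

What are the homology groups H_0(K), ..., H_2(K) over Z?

H_0 = Z,  H_1 = Z ⊕ Z/2,  H_2 = 0.

We work with the vertex ordering 1 < 2 < 3 < 4 < 5 < 6 < 7 < 8 < 9 < 10. The simplices of K, each written with vertices in increasing order, are:

  0-simplices (10): [1], [2], [3], [4], [5], [6], [7], [8], [9], [10]
  1-simplices (30): (30 of them)
  2-simplices (20): (20 of them)

giving chain groups C_0 ≅ Z^10, C_1 ≅ Z^30, C_2 ≅ Z^20.

∂_1: C_1 → C_0 maps an edge to its endpoints' difference, ∂[p,q] = q − p. For instance
  ∂[1,9] = [9] − [1].
This gives a 10×30 integer matrix of rank 9; reducing to Smith normal form yields diagonal entries (1,1,1,1,1,1,1,1,1).

Boundary ∂_2: C_2 → C_1 acts by ∂[p,q,r] = [q,r] − [p,r] + [p,q]. For instance
  ∂[3,8,9] = [8,9] − [3,9] + [3,8],
  ∂[3,5,10] = [5,10] − [3,10] + [3,5].
As a 30×20 matrix over Z this has rank 20, with invariant factors (1,1,1,1,1,1,1,1,1,1,1,1,1,1,1,1,1,1,1,2).

Reading off H_k = ker ∂_k / im ∂_{k+1}:

  H_0: rank C_0 − rank ∂_1 = 10 − 9 = 1, and the invariant factors of ∂_1 are all 1, so H_0 = Z.
  H_1: rank ker ∂_1 − rank ∂_2 = (30 − 9) − 20 = 1, and ∂_2 has invariant factor 2 > 1, so H_1 = Z ⊕ Z/2.
  H_2: rank ker ∂_2 − rank ∂_3 = (20 − 20) − 0 = 0, and there is no ∂_3, so H_2 = 0.

(K is a triangulation of the Klein bottle.)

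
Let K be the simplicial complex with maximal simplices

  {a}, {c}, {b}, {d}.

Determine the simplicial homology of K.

H_0 = Z^4.

We work with the vertex ordering a < b < c < d. The simplices of K, each written with vertices in increasing order, are:

  0-simplices (4): a, b, c, d

giving chain groups C_0 ≅ Z^4.

From H_k ≅ ker(∂_k) / im(∂_{k+1}) we obtain:

  H_0: rank C_0 − rank ∂_1 = 4 − 0 = 4, and there is no ∂_1, so H_0 ≅ Z^4.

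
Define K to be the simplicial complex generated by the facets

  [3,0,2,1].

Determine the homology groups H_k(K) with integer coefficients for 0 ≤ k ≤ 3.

We work with the vertex ordering 0 < 1 < 2 < 3. The simplices of K, each written with vertices in increasing order, are:

  0-simplices (4): [0], [1], [2], [3]
  1-simplices (6): [0,1], [0,2], [0,3], [1,2], [1,3], [2,3]
  2-simplices (4): [0,1,2], [0,1,3], [0,2,3], [1,2,3]
  3-simplices (1): [0,1,2,3]

giving chain groups C_0 ≅ Z^4, C_1 ≅ Z^6, C_2 ≅ Z^4, C_3 ≅ Z^1.

Boundary ∂_1: C_1 → C_0 sends each edge [p,q] (with p < q) to q − p. For instance
  ∂[1,3] = [3] − [1].
The resulting 4×6 matrix has rank 3, and its Smith normal form has invariant factors (1,1,1).

∂_2: C_2 → C_1 sends each 2-simplex [p,q,r] to [q,r] − [p,r] + [p,q]. For instance
  ∂[1,2,3] = [2,3] − [1,3] + [1,2],
  ∂[0,2,3] = [2,3] − [0,3] + [0,2].
The resulting 6×4 matrix has rank 3, and its Smith normal form has invariant factors (1,1,1).

Boundary ∂_3: C_3 → C_2 sends each 3-simplex σ to the alternating sum Σ_i (−1)^i (σ with its i-th vertex removed). For instance
  ∂[0,1,2,3] = [1,2,3] − [0,2,3] + [0,1,3] − [0,1,2].
The 4×1 boundary matrix has rank 1 and Smith normal form diag(1).

From H_k ≅ ker(∂_k) / im(∂_{k+1}) we obtain:

  H_0: rank C_0 − rank ∂_1 = 4 − 3 = 1, and the invariant factors of ∂_1 are all 1, so H_0 = Z.
  H_1: rank ker ∂_1 − rank ∂_2 = (6 − 3) − 3 = 0, and the invariant factors of ∂_2 are all 1, so H_1 = 0.
  H_2: rank ker ∂_2 − rank ∂_3 = (4 − 3) − 1 = 0, and the invariant factors of ∂_3 are all 1, so H_2 = 0.
  H_3: rank ker ∂_3 − rank ∂_4 = (1 − 1) − 0 = 0, and there is no ∂_4, so H_3 = 0.

As a check, the Euler characteristic is 4 − 6 + 4 − 1 = 1, which agrees with 1 − 0 + 0 − 0 = 1.

H_0 ≅ Z,  H_1 = 0,  H_2 = 0,  H_3 = 0.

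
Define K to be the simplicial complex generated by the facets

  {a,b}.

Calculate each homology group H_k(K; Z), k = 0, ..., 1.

We work with the vertex ordering a < b. The simplices of K, each written with vertices in increasing order, are:

  0-simplices (2): a, b
  1-simplices (1): ab

giving chain groups C_0 ≅ Z^2, C_1 ≅ Z^1.

Boundary ∂_1: C_1 → C_0 maps an edge to its endpoints' difference, ∂[p,q] = q − p. For instance
  ∂ab = b − a.
The 2×1 boundary matrix has rank 1 and Smith normal form diag(1).

Now H_k = ker ∂_k / im ∂_{k+1}, so:

  H_0: rank C_0 − rank ∂_1 = 2 − 1 = 1, and the invariant factors of ∂_1 are all 1, so H_0 = Z.
  H_1: rank ker ∂_1 − rank ∂_2 = (1 − 1) − 0 = 0, and there is no ∂_2, so H_1 = 0.

H_0 ≅ Z,  H_1 = 0.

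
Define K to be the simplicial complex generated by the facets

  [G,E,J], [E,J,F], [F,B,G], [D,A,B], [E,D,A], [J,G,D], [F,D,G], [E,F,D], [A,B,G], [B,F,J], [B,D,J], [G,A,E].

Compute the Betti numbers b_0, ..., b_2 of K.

b_0 = 1, b_1 = 0, b_2 = 0.

Take the total order A < B < D < E < F < G < J on the vertex set. Then K (dimension 2) consists of the simplices:

  0-simplices (7): A, B, D, E, F, G, J
  1-simplices (18): AB, AD, AE, AG, BD, BF, BG, BJ, DE, DF, DG, DJ, EF, EG, EJ, FG, FJ, GJ
  2-simplices (12): ABD, ABG, ADE, AEG, BDJ, BFG, BFJ, DEF, DFG, DGJ, EFJ, EGJ

Hence C_0 ≅ Z^7, C_1 ≅ Z^18, C_2 ≅ Z^12.

The boundary map ∂_1: C_1 → C_0 maps an edge to its endpoints' difference, ∂[p,q] = q − p. For instance
  ∂BG = G − B.
As a 7×18 matrix over Z this has rank 6, with invariant factors (1,1,1,1,1,1).

Boundary ∂_2: C_2 → C_1 sends each 2-simplex [p,q,r] to [q,r] − [p,r] + [p,q]. For instance
  ∂DGJ = GJ − DJ + DG,
  ∂BFJ = FJ − BJ + BF.
The resulting 18×12 matrix has rank 12, and its Smith normal form has invariant factors (1,1,1,1,1,1,1,1,1,1,1,2).

From H_k ≅ ker(∂_k) / im(∂_{k+1}) we obtain:

  H_0: rank C_0 − rank ∂_1 = 7 − 6 = 1, and the invariant factors of ∂_1 are all 1, so H_0 ≅ Z.
  H_1: rank ker ∂_1 − rank ∂_2 = (18 − 6) − 12 = 0, and ∂_2 has invariant factor 2 > 1, so H_1 ≅ Z/2.
  H_2: rank ker ∂_2 − rank ∂_3 = (12 − 12) − 0 = 0, and there is no ∂_3, so H_2 ≅ 0.

(K is a triangulation of the real projective plane RP^2.)

Hence the Betti numbers are b_0 = 1, b_1 = 0, b_2 = 0.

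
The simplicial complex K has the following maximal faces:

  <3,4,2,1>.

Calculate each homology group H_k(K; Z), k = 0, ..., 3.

H_0 = Z,  H_1 = 0,  H_2 = 0,  H_3 = 0.

Fix the vertex order 1 < 2 < 3 < 4 and write every simplex with vertices in increasing order. Then dim K = 3 and the simplices of K are:

  0-simplices (4): [1], [2], [3], [4]
  1-simplices (6): [1,2], [1,3], [1,4], [2,3], [2,4], [3,4]
  2-simplices (4): [1,2,3], [1,2,4], [1,3,4], [2,3,4]
  3-simplices (1): [1,2,3,4]

giving chain groups C_0 ≅ Z^4, C_1 ≅ Z^6, C_2 ≅ Z^4, C_3 ≅ Z^1.

Boundary ∂_1: C_1 → C_0 maps an edge to its endpoints' difference, ∂[p,q] = q − p.
The resulting 4×6 matrix has rank 3, and its Smith normal form has invariant factors (1,1,1).

∂_2: C_2 → C_1 maps a triangle to the signed sum of its edges. For instance
  ∂[1,3,4] = [3,4] − [1,4] + [1,3],
  ∂[2,3,4] = [3,4] − [2,4] + [2,3].
The resulting 6×4 matrix has rank 3, and its Smith normal form has invariant factors (1,1,1).

∂_3: C_3 → C_2 sends each 3-simplex σ to the alternating sum Σ_i (−1)^i (σ with its i-th vertex removed). For instance
  ∂[1,2,3,4] = [2,3,4] − [1,3,4] + [1,2,4] − [1,2,3].
This gives a 4×1 integer matrix of rank 1; reducing to Smith normal form yields diagonal entries (1).

Now H_k = ker ∂_k / im ∂_{k+1}, so:

  H_0: rank C_0 − rank ∂_1 = 4 − 3 = 1, and the invariant factors of ∂_1 are all 1, so H_0 = Z.
  H_1: rank ker ∂_1 − rank ∂_2 = (6 − 3) − 3 = 0, and the invariant factors of ∂_2 are all 1, so H_1 = 0.
  H_2: rank ker ∂_2 − rank ∂_3 = (4 − 3) − 1 = 0, and the invariant factors of ∂_3 are all 1, so H_2 = 0.
  H_3: rank ker ∂_3 − rank ∂_4 = (1 − 1) − 0 = 0, and there is no ∂_4, so H_3 = 0.

As a check, the Euler characteristic is 4 − 6 + 4 − 1 = 1, which agrees with 1 − 0 + 0 − 0 = 1.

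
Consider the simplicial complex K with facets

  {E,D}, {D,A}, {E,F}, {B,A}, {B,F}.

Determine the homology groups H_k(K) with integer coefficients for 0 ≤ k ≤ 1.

K has 5 vertices, 5 edges.
rank ∂_0 = 0, rank ∂_1 = 4 ⇒ b_0 = 5 − 0 − 4 = 1; all invariant factors of ∂_1 are 1 so no torsion. So H_0 = Z.
rank ∂_1 = 4, rank ∂_2 = 0 ⇒ b_1 = 5 − 4 − 0 = 1. So H_1 = Z.

H_0 ≅ Z,  H_1 ≅ Z.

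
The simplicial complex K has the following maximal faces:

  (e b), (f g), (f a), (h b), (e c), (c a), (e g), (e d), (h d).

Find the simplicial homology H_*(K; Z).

We work with the vertex ordering a < b < c < d < e < f < g < h. The simplices of K, each written with vertices in increasing order, are:

  0-simplices (8): a, b, c, d, e, f, g, h
  1-simplices (9): ac, af, be, bh, ce, de, dh, eg, fg

so the chain groups are C_0 ≅ Z^8, C_1 ≅ Z^9.

∂_1: C_1 → C_0 sends each edge [p,q] (with p < q) to q − p. For instance
  ∂dh = h − d.
This gives a 8×9 integer matrix of rank 7; reducing to Smith normal form yields diagonal entries (1,1,1,1,1,1,1).

Now H_k = ker ∂_k / im ∂_{k+1}, so:

  H_0: rank C_0 − rank ∂_1 = 8 − 7 = 1, and the invariant factors of ∂_1 are all 1, so H_0 = Z.
  H_1: rank ker ∂_1 − rank ∂_2 = (9 − 7) − 0 = 2, and there is no ∂_2, so H_1 = Z^2.

As a check, the Euler characteristic is 8 − 9 = -1, which agrees with 1 − 2 = -1.

H_0 = Z,  H_1 = Z^2.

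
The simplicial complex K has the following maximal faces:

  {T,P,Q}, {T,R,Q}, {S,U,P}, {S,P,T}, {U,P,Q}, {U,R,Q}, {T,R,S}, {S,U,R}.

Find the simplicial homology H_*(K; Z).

H_0 = Z,  H_1 = 0,  H_2 = Z.

Order the vertices as P < Q < R < S < T < U. Listing each simplex with vertices in this order, K has dimension 2 with simplices:

  0-simplices (6): P, Q, R, S, T, U
  1-simplices (12): PQ, PS, PT, PU, QR, QT, QU, RS, RT, RU, ST, SU
  2-simplices (8): PQT, PQU, PST, PSU, QRT, QRU, RST, RSU

giving chain groups C_0 ≅ Z^6, C_1 ≅ Z^12, C_2 ≅ Z^8.

The boundary map ∂_1: C_1 → C_0 sends each edge [p,q] (with p < q) to q − p.
This gives a 6×12 integer matrix of rank 5; reducing to Smith normal form yields diagonal entries (1,1,1,1,1).

The boundary map ∂_2: C_2 → C_1 acts by ∂[p,q,r] = [q,r] − [p,r] + [p,q]. For instance
  ∂PQU = QU − PU + PQ,
  ∂RST = ST − RT + RS.
The 12×8 boundary matrix has rank 7 and Smith normal form diag(1,1,1,1,1,1,1).

Computing H_k = (kernel of ∂_k) / (image of ∂_{k+1}):

  H_0: rank C_0 − rank ∂_1 = 6 − 5 = 1, and the invariant factors of ∂_1 are all 1, so H_0 = Z.
  H_1: rank ker ∂_1 − rank ∂_2 = (12 − 5) − 7 = 0, and the invariant factors of ∂_2 are all 1, so H_1 = 0.
  H_2: rank ker ∂_2 − rank ∂_3 = (8 − 7) − 0 = 1, and there is no ∂_3, so H_2 = Z.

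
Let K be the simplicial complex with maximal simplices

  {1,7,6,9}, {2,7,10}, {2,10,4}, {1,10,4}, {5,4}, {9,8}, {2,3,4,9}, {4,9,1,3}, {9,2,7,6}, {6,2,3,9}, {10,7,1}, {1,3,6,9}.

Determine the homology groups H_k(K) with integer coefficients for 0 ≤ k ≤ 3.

H_0 ≅ Z,  H_1 = 0,  H_2 ≅ Z,  H_3 = 0.

Order the vertices as 1 < 2 < 3 < 4 < 5 < 6 < 7 < 8 < 9 < 10. Listing each simplex with vertices in this order, K has dimension 3 with simplices:

  0-simplices (10): [1], [2], [3], [4], [5], [6], [7], [8], [9], [10]
  1-simplices (23): (23 of them)
  2-simplices (21): (21 of them)
  3-simplices (6): [1,3,4,9], [1,3,6,9], [1,6,7,9], [2,3,4,9], [2,3,6,9], [2,6,7,9]

Hence C_0 ≅ Z^10, C_1 ≅ Z^23, C_2 ≅ Z^21, C_3 ≅ Z^6.

Boundary ∂_1: C_1 → C_0 maps an edge to its endpoints' difference, ∂[p,q] = q − p.
As a 10×23 matrix over Z this has rank 9, with invariant factors (1,1,1,1,1,1,1,1,1).

The boundary map ∂_2: C_2 → C_1 maps a triangle to the signed sum of its edges. For instance
  ∂[2,7,9] = [7,9] − [2,9] + [2,7],
  ∂[2,3,4] = [3,4] − [2,4] + [2,3].
The resulting 23×21 matrix has rank 14, and its Smith normal form has invariant factors (1,1,1,1,1,1,1,1,1,1,1,1,1,1).

The boundary map ∂_3: C_3 → C_2 sends each 3-simplex σ to the alternating sum Σ_i (−1)^i (σ with its i-th vertex removed). For instance
  ∂[1,3,6,9] = [3,6,9] − [1,6,9] + [1,3,9] − [1,3,6],
  ∂[1,3,4,9] = [3,4,9] − [1,4,9] + [1,3,9] − [1,3,4].
The resulting 21×6 matrix has rank 6, and its Smith normal form has invariant factors (1,1,1,1,1,1).

Computing H_k = (kernel of ∂_k) / (image of ∂_{k+1}):

  H_0: rank C_0 − rank ∂_1 = 10 − 9 = 1, and the invariant factors of ∂_1 are all 1, so H_0 = Z.
  H_1: rank ker ∂_1 − rank ∂_2 = (23 − 9) − 14 = 0, and the invariant factors of ∂_2 are all 1, so H_1 = 0.
  H_2: rank ker ∂_2 − rank ∂_3 = (21 − 14) − 6 = 1, and the invariant factors of ∂_3 are all 1, so H_2 = Z.
  H_3: rank ker ∂_3 − rank ∂_4 = (6 − 6) − 0 = 0, and there is no ∂_4, so H_3 = 0.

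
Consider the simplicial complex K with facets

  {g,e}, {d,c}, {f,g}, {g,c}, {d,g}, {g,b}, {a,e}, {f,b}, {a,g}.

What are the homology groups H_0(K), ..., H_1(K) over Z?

H_0 ≅ Z,  H_1 ≅ Z^3.

Fix the vertex order a < b < c < d < e < f < g and write every simplex with vertices in increasing order. Then dim K = 1 and the simplices of K are:

  0-simplices (7): a, b, c, d, e, f, g
  1-simplices (9): ae, ag, bf, bg, cd, cg, dg, eg, fg

Hence C_0 ≅ Z^7, C_1 ≅ Z^9.

Boundary ∂_1: C_1 → C_0 is given by ∂[p,q] = [q] − [p].
The 7×9 boundary matrix has rank 6 and Smith normal form diag(1,1,1,1,1,1).

From H_k ≅ ker(∂_k) / im(∂_{k+1}) we obtain:

  H_0: rank C_0 − rank ∂_1 = 7 − 6 = 1, and the invariant factors of ∂_1 are all 1, so H_0 = Z.
  H_1: rank ker ∂_1 − rank ∂_2 = (9 − 6) − 0 = 3, and there is no ∂_2, so H_1 = Z^3.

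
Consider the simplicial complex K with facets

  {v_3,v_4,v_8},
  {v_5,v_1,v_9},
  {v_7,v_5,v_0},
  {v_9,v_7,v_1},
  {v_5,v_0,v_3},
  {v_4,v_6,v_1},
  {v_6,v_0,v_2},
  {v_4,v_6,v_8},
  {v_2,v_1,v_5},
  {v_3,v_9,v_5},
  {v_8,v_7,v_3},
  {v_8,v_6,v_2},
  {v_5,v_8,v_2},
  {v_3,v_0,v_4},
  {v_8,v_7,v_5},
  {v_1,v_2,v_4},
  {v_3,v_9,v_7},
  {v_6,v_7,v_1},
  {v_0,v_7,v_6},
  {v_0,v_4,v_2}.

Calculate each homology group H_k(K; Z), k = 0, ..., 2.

Fix the vertex order v_0 < v_1 < v_2 < v_3 < v_4 < v_5 < v_6 < v_7 < v_8 < v_9 and write every simplex with vertices in increasing order. Then dim K = 2 and the simplices of K are:

  0-simplices (10): [v_0], [v_1], [v_2], [v_3], [v_4], [v_5], [v_6], [v_7], [v_8], [v_9]
  1-simplices (30): (30 of them)
  2-simplices (20): (20 of them)

Hence C_0 ≅ Z^10, C_1 ≅ Z^30, C_2 ≅ Z^20.

∂_1: C_1 → C_0 is given by ∂[p,q] = [q] − [p]. For instance
  ∂[v_0,v_7] = [v_7] − [v_0].
As a 10×30 matrix over Z this has rank 9, with invariant factors (1,1,1,1,1,1,1,1,1).

∂_2: C_2 → C_1 sends each 2-simplex [p,q,r] to [q,r] − [p,r] + [p,q]. For instance
  ∂[v_3,v_5,v_9] = [v_5,v_9] − [v_3,v_9] + [v_3,v_5],
  ∂[v_3,v_4,v_8] = [v_4,v_8] − [v_3,v_8] + [v_3,v_4].
The resulting 30×20 matrix has rank 20, and its Smith normal form has invariant factors (1,1,1,1,1,1,1,1,1,1,1,1,1,1,1,1,1,1,1,2).

From H_k ≅ ker(∂_k) / im(∂_{k+1}) we obtain:

  H_0: rank C_0 − rank ∂_1 = 10 − 9 = 1, and the invariant factors of ∂_1 are all 1, so H_0 ≅ Z.
  H_1: rank ker ∂_1 − rank ∂_2 = (30 − 9) − 20 = 1, and ∂_2 has invariant factor 2 > 1, so H_1 ≅ Z × Z/2.
  H_2: rank ker ∂_2 − rank ∂_3 = (20 − 20) − 0 = 0, and there is no ∂_3, so H_2 ≅ 0.

(K is a triangulation of the Klein bottle.)

H_0 = Z,  H_1 = Z × Z/2,  H_2 = 0.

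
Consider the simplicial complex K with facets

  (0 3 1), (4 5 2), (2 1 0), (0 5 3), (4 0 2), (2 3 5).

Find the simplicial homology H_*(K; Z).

K has 6 vertices, 12 edges, 6 triangles.
rank ∂_0 = 0, rank ∂_1 = 5 ⇒ b_0 = 6 − 0 − 5 = 1; all invariant factors of ∂_1 are 1 so no torsion. So H_0 ≅ Z.
rank ∂_1 = 5, rank ∂_2 = 6 ⇒ b_1 = 12 − 5 − 6 = 1; all invariant factors of ∂_2 are 1 so no torsion. So H_1 ≅ Z.
rank ∂_2 = 6, rank ∂_3 = 0 ⇒ b_2 = 6 − 6 − 0 = 0. So H_2 ≅ 0.

H_0 = Z,  H_1 = Z,  H_2 = 0.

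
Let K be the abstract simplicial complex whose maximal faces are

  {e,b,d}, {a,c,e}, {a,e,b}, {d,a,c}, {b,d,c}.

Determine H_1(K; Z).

H_1 = Z.

Take the total order a < b < c < d < e on the vertex set. Then K (dimension 2) consists of the simplices:

  0-simplices (5): a, b, c, d, e
  1-simplices (10): ab, ac, ad, ae, bc, bd, be, cd, ce, de
  2-simplices (5): abe, acd, ace, bcd, bde

giving chain groups C_0 ≅ Z^5, C_1 ≅ Z^10, C_2 ≅ Z^5.

∂_1: C_1 → C_0 maps an edge to its endpoints' difference, ∂[p,q] = q − p.
This gives a 5×10 integer matrix of rank 4; reducing to Smith normal form yields diagonal entries (1,1,1,1).

The boundary map ∂_2: C_2 → C_1 sends each 2-simplex [p,q,r] to [q,r] − [p,r] + [p,q]. For instance
  ∂abe = be − ae + ab,
  ∂ace = ce − ae + ac.
This gives a 10×5 integer matrix of rank 5; reducing to Smith normal form yields diagonal entries (1,1,1,1,1).

From H_k ≅ ker(∂_k) / im(∂_{k+1}) we obtain:

  H_1: rank ker ∂_1 − rank ∂_2 = (10 − 4) − 5 = 1, and the invariant factors of ∂_2 are all 1, so H_1 ≅ Z.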